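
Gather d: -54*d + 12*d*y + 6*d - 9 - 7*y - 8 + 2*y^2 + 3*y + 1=d*(12*y - 48) + 2*y^2 - 4*y - 16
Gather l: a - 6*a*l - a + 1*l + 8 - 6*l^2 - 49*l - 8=-6*l^2 + l*(-6*a - 48)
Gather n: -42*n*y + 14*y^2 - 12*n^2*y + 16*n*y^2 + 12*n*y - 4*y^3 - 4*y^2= -12*n^2*y + n*(16*y^2 - 30*y) - 4*y^3 + 10*y^2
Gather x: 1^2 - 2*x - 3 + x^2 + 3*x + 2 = x^2 + x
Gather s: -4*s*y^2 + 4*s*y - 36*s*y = s*(-4*y^2 - 32*y)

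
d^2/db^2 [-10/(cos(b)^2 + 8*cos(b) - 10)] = 20*(2*sin(b)^4 - 53*sin(b)^2 + 25*cos(b) + 3*cos(3*b) - 23)/(-sin(b)^2 + 8*cos(b) - 9)^3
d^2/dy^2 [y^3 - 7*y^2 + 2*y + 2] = 6*y - 14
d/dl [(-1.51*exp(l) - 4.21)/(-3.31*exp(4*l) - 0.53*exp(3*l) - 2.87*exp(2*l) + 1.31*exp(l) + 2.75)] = (-14.9943*exp(4*l) - 57.341*exp(3*l) - 11.0276*exp(2*l) - 24.1654*exp(l) + 1.3626)*exp(l)/(10.9561*exp(8*l) + 3.5086*exp(7*l) + 19.2803*exp(6*l) - 5.63*exp(5*l) - 11.3567*exp(4*l) - 10.4344*exp(3*l) - 14.0689*exp(2*l) + 7.205*exp(l) + 7.5625)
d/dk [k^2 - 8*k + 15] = 2*k - 8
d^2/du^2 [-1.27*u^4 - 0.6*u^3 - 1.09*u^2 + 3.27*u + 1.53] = -15.24*u^2 - 3.6*u - 2.18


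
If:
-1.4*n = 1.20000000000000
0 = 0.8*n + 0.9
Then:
No Solution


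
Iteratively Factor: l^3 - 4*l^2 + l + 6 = (l - 3)*(l^2 - l - 2) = (l - 3)*(l + 1)*(l - 2)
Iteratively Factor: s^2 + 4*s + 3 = (s + 3)*(s + 1)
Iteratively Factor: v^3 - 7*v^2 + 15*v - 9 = (v - 3)*(v^2 - 4*v + 3) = (v - 3)*(v - 1)*(v - 3)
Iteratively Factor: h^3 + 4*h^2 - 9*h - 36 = (h + 3)*(h^2 + h - 12) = (h - 3)*(h + 3)*(h + 4)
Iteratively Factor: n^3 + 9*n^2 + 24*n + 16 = (n + 1)*(n^2 + 8*n + 16) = (n + 1)*(n + 4)*(n + 4)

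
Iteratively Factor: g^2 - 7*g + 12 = (g - 4)*(g - 3)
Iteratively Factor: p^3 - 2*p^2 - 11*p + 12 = (p + 3)*(p^2 - 5*p + 4) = (p - 1)*(p + 3)*(p - 4)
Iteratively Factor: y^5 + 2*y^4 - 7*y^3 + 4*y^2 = (y - 1)*(y^4 + 3*y^3 - 4*y^2) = (y - 1)^2*(y^3 + 4*y^2) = y*(y - 1)^2*(y^2 + 4*y) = y*(y - 1)^2*(y + 4)*(y)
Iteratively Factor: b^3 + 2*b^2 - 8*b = (b)*(b^2 + 2*b - 8) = b*(b - 2)*(b + 4)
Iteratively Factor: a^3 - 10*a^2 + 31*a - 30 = (a - 2)*(a^2 - 8*a + 15) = (a - 3)*(a - 2)*(a - 5)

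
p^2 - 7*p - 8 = (p - 8)*(p + 1)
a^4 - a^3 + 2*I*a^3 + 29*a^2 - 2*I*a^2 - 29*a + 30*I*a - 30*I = (a - 1)*(a - 5*I)*(a + I)*(a + 6*I)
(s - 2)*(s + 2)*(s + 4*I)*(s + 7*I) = s^4 + 11*I*s^3 - 32*s^2 - 44*I*s + 112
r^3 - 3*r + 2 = (r - 1)^2*(r + 2)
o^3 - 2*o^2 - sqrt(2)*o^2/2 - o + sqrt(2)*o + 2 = (o - 2)*(o - sqrt(2))*(o + sqrt(2)/2)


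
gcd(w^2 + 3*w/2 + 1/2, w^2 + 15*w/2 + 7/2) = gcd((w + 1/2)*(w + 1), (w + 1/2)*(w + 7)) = w + 1/2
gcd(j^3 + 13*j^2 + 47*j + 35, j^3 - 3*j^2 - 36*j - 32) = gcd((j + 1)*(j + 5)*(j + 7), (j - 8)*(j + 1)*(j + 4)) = j + 1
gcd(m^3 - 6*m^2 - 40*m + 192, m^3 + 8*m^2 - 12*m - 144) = m^2 + 2*m - 24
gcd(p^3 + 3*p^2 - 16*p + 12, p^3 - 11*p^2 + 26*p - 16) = p^2 - 3*p + 2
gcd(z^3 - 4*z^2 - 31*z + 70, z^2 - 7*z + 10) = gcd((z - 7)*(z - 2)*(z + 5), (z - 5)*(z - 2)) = z - 2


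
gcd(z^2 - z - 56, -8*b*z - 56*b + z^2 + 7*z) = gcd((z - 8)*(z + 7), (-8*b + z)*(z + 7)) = z + 7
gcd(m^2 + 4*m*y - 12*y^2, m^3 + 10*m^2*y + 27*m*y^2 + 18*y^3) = m + 6*y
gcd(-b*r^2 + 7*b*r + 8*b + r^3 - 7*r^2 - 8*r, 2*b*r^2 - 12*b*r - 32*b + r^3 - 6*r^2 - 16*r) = r - 8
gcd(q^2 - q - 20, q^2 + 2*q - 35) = q - 5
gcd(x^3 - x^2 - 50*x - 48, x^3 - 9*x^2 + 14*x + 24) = x + 1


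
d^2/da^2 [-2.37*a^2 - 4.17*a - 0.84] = -4.74000000000000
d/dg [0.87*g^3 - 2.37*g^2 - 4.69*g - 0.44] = 2.61*g^2 - 4.74*g - 4.69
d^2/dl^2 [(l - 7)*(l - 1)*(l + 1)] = 6*l - 14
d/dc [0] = 0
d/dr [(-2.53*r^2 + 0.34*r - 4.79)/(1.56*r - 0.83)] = (-3.9468*r^2 + 4.1998*r + 7.1902)/(2.4336*r^2 - 2.5896*r + 0.6889)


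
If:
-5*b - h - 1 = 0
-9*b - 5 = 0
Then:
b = -5/9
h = 16/9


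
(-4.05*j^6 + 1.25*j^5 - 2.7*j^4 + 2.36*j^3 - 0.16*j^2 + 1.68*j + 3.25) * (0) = 0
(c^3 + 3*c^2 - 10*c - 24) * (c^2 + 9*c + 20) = c^5 + 12*c^4 + 37*c^3 - 54*c^2 - 416*c - 480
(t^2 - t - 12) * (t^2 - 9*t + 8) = t^4 - 10*t^3 + 5*t^2 + 100*t - 96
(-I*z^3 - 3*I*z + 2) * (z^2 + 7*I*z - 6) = -I*z^5 + 7*z^4 + 3*I*z^3 + 23*z^2 + 32*I*z - 12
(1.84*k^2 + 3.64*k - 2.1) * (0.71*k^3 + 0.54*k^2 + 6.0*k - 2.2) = 1.3064*k^5 + 3.578*k^4 + 11.5146*k^3 + 16.658*k^2 - 20.608*k + 4.62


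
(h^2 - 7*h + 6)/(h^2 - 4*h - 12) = (h - 1)/(h + 2)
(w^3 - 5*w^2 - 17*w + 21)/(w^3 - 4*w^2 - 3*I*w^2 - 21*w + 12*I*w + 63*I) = (w - 1)/(w - 3*I)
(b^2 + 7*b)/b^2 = (b + 7)/b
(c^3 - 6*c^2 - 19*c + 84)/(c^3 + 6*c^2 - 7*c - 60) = (c - 7)/(c + 5)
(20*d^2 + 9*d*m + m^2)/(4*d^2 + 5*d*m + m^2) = (5*d + m)/(d + m)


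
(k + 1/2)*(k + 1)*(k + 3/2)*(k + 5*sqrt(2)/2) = k^4 + 3*k^3 + 5*sqrt(2)*k^3/2 + 11*k^2/4 + 15*sqrt(2)*k^2/2 + 3*k/4 + 55*sqrt(2)*k/8 + 15*sqrt(2)/8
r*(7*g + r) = 7*g*r + r^2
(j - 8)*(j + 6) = j^2 - 2*j - 48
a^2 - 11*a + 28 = (a - 7)*(a - 4)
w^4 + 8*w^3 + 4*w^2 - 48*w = w*(w - 2)*(w + 4)*(w + 6)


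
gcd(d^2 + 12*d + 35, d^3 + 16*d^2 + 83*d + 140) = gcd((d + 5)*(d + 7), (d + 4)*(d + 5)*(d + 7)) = d^2 + 12*d + 35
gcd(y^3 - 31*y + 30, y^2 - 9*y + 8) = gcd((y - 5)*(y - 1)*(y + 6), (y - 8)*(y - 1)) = y - 1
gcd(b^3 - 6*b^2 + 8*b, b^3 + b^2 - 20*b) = b^2 - 4*b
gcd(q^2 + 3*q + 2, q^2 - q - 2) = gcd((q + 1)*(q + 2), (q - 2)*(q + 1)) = q + 1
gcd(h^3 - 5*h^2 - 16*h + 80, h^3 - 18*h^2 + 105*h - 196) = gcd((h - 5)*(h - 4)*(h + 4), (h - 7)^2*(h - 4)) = h - 4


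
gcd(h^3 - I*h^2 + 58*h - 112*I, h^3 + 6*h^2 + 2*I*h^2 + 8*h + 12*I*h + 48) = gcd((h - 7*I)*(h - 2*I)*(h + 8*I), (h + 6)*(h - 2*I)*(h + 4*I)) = h - 2*I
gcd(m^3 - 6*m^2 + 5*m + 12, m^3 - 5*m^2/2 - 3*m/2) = m - 3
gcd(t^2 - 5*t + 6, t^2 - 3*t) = t - 3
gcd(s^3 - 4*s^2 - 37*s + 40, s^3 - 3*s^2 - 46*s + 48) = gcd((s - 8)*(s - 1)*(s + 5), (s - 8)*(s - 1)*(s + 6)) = s^2 - 9*s + 8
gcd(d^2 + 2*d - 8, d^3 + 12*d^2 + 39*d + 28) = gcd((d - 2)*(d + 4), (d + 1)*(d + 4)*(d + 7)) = d + 4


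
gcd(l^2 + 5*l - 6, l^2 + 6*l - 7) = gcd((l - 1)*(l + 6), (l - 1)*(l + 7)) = l - 1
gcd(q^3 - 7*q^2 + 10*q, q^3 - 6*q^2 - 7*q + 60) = q - 5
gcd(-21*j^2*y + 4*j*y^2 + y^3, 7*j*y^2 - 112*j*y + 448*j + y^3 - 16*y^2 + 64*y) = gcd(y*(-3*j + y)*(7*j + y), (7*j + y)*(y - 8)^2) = 7*j + y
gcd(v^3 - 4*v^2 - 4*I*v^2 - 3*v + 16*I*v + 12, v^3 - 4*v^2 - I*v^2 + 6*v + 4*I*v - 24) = v^2 + v*(-4 - 3*I) + 12*I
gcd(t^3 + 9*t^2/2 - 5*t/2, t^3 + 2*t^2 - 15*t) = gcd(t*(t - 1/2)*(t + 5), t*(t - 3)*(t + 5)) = t^2 + 5*t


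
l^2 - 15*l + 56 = (l - 8)*(l - 7)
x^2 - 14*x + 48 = (x - 8)*(x - 6)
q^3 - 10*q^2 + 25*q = q*(q - 5)^2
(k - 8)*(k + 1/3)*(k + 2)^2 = k^4 - 11*k^3/3 - 88*k^2/3 - 124*k/3 - 32/3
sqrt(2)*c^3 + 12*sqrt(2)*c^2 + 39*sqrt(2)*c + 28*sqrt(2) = (c + 4)*(c + 7)*(sqrt(2)*c + sqrt(2))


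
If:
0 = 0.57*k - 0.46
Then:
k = 0.81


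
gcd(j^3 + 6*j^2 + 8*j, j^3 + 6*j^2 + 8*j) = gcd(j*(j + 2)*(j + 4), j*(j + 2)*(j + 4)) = j^3 + 6*j^2 + 8*j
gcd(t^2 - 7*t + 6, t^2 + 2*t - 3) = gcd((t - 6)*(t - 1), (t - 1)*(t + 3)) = t - 1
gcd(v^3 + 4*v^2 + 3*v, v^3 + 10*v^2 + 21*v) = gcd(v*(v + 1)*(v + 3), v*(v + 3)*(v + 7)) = v^2 + 3*v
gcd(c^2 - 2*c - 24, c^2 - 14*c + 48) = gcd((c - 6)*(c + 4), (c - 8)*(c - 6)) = c - 6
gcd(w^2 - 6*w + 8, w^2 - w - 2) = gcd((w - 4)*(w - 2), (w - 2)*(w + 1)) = w - 2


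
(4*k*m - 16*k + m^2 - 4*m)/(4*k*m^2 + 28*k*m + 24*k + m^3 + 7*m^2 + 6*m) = (m - 4)/(m^2 + 7*m + 6)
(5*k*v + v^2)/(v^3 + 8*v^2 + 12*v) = (5*k + v)/(v^2 + 8*v + 12)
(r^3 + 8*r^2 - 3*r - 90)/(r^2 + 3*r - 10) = (r^2 + 3*r - 18)/(r - 2)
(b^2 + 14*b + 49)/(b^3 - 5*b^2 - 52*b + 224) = (b + 7)/(b^2 - 12*b + 32)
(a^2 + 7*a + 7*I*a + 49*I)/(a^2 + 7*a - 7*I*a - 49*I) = (a + 7*I)/(a - 7*I)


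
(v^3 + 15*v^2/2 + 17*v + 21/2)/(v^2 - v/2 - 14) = (v^2 + 4*v + 3)/(v - 4)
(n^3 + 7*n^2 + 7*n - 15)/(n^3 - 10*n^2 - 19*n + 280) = (n^2 + 2*n - 3)/(n^2 - 15*n + 56)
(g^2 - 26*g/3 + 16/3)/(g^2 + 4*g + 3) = (3*g^2 - 26*g + 16)/(3*(g^2 + 4*g + 3))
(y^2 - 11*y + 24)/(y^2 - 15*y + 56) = (y - 3)/(y - 7)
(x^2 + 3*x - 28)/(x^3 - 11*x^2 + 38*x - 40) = (x + 7)/(x^2 - 7*x + 10)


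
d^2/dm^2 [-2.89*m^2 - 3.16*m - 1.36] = -5.78000000000000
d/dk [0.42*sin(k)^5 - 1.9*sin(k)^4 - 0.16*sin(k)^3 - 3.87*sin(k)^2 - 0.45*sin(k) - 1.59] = (2.1*sin(k)^4 - 7.6*sin(k)^3 - 0.48*sin(k)^2 - 7.74*sin(k) - 0.45)*cos(k)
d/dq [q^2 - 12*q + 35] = 2*q - 12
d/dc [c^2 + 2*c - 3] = 2*c + 2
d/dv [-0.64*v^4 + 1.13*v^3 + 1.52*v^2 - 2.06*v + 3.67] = -2.56*v^3 + 3.39*v^2 + 3.04*v - 2.06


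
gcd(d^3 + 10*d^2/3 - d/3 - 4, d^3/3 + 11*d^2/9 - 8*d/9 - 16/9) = 1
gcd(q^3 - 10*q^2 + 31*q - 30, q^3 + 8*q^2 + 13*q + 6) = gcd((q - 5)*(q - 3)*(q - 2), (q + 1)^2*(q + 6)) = 1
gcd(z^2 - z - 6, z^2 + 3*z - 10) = 1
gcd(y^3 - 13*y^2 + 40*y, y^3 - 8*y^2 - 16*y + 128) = y - 8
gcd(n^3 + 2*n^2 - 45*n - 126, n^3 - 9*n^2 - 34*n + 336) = n^2 - n - 42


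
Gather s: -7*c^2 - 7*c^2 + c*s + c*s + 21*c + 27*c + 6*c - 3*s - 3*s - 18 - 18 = -14*c^2 + 54*c + s*(2*c - 6) - 36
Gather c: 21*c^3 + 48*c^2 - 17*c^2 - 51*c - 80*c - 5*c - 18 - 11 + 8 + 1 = 21*c^3 + 31*c^2 - 136*c - 20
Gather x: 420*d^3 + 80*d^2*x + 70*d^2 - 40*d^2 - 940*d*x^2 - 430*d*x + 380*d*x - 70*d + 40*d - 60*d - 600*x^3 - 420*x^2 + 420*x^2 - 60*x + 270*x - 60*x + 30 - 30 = 420*d^3 + 30*d^2 - 940*d*x^2 - 90*d - 600*x^3 + x*(80*d^2 - 50*d + 150)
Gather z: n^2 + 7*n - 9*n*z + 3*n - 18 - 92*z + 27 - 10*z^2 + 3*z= n^2 + 10*n - 10*z^2 + z*(-9*n - 89) + 9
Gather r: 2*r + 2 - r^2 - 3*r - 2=-r^2 - r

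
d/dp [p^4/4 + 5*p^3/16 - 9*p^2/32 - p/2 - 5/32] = p^3 + 15*p^2/16 - 9*p/16 - 1/2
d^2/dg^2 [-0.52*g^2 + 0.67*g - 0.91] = -1.04000000000000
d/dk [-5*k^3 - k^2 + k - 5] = -15*k^2 - 2*k + 1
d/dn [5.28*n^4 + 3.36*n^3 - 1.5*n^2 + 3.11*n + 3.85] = 21.12*n^3 + 10.08*n^2 - 3.0*n + 3.11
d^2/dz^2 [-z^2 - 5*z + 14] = -2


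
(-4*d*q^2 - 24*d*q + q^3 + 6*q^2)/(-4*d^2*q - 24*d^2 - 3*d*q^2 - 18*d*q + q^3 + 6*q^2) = q/(d + q)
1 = 1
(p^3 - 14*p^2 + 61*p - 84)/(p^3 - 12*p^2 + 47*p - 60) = (p - 7)/(p - 5)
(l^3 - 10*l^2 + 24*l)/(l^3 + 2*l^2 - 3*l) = (l^2 - 10*l + 24)/(l^2 + 2*l - 3)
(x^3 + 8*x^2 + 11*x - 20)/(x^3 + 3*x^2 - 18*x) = (x^3 + 8*x^2 + 11*x - 20)/(x*(x^2 + 3*x - 18))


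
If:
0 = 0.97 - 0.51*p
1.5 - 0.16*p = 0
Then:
No Solution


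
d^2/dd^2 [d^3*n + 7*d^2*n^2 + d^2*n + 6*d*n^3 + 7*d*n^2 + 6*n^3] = 2*n*(3*d + 7*n + 1)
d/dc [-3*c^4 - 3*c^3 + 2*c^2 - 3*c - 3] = -12*c^3 - 9*c^2 + 4*c - 3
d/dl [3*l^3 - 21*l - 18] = 9*l^2 - 21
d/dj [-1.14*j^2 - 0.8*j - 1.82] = -2.28*j - 0.8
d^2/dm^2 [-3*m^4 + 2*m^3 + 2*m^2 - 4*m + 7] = -36*m^2 + 12*m + 4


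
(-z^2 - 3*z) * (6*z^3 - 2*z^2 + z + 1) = -6*z^5 - 16*z^4 + 5*z^3 - 4*z^2 - 3*z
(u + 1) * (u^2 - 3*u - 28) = u^3 - 2*u^2 - 31*u - 28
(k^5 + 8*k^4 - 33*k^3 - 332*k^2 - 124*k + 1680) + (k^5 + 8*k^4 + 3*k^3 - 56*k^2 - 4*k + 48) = 2*k^5 + 16*k^4 - 30*k^3 - 388*k^2 - 128*k + 1728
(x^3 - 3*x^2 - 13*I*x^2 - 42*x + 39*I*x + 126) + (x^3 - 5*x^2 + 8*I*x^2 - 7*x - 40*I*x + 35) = 2*x^3 - 8*x^2 - 5*I*x^2 - 49*x - I*x + 161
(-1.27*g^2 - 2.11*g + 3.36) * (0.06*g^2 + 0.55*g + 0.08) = -0.0762*g^4 - 0.8251*g^3 - 1.0605*g^2 + 1.6792*g + 0.2688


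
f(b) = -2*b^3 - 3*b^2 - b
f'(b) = -6*b^2 - 6*b - 1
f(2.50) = -52.50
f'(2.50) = -53.50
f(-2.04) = 6.53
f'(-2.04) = -13.73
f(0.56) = -1.85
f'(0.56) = -6.24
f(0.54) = -1.73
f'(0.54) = -5.99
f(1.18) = -8.64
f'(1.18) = -16.43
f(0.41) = -1.05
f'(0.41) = -4.47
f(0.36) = -0.84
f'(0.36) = -3.94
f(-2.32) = 11.15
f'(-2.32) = -19.37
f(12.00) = -3900.00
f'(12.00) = -937.00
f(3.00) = -84.00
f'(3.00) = -73.00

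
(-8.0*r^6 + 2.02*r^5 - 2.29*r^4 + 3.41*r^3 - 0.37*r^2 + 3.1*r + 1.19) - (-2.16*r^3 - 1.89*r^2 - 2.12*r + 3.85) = -8.0*r^6 + 2.02*r^5 - 2.29*r^4 + 5.57*r^3 + 1.52*r^2 + 5.22*r - 2.66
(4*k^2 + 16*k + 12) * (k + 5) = 4*k^3 + 36*k^2 + 92*k + 60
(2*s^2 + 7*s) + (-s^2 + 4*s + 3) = s^2 + 11*s + 3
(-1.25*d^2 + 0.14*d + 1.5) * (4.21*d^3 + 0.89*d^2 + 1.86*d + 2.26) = -5.2625*d^5 - 0.5231*d^4 + 4.1146*d^3 - 1.2296*d^2 + 3.1064*d + 3.39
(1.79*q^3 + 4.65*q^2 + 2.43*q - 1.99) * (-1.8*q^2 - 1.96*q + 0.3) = -3.222*q^5 - 11.8784*q^4 - 12.951*q^3 + 0.2142*q^2 + 4.6294*q - 0.597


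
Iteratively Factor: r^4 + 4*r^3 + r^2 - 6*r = (r + 2)*(r^3 + 2*r^2 - 3*r) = (r - 1)*(r + 2)*(r^2 + 3*r) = (r - 1)*(r + 2)*(r + 3)*(r)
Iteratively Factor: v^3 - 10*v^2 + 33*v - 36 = (v - 3)*(v^2 - 7*v + 12) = (v - 4)*(v - 3)*(v - 3)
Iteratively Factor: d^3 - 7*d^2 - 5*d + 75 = (d - 5)*(d^2 - 2*d - 15) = (d - 5)^2*(d + 3)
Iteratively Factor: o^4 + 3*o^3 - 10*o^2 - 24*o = (o)*(o^3 + 3*o^2 - 10*o - 24) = o*(o + 2)*(o^2 + o - 12) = o*(o - 3)*(o + 2)*(o + 4)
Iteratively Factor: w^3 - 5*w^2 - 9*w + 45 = (w - 3)*(w^2 - 2*w - 15) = (w - 3)*(w + 3)*(w - 5)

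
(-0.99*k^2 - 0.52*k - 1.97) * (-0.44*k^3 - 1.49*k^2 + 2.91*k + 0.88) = 0.4356*k^5 + 1.7039*k^4 - 1.2393*k^3 + 0.5509*k^2 - 6.1903*k - 1.7336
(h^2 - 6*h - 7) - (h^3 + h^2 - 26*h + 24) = -h^3 + 20*h - 31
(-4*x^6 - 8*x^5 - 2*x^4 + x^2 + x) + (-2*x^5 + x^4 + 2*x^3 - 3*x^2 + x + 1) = -4*x^6 - 10*x^5 - x^4 + 2*x^3 - 2*x^2 + 2*x + 1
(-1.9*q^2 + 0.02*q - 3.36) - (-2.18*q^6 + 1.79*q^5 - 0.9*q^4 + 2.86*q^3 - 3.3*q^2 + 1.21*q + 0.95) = 2.18*q^6 - 1.79*q^5 + 0.9*q^4 - 2.86*q^3 + 1.4*q^2 - 1.19*q - 4.31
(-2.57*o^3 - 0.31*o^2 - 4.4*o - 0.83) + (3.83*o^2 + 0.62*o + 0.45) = -2.57*o^3 + 3.52*o^2 - 3.78*o - 0.38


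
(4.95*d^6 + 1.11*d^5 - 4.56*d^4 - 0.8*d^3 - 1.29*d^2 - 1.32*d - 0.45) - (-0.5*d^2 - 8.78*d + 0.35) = 4.95*d^6 + 1.11*d^5 - 4.56*d^4 - 0.8*d^3 - 0.79*d^2 + 7.46*d - 0.8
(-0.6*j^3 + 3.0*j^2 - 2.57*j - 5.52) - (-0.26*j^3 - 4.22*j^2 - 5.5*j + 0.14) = -0.34*j^3 + 7.22*j^2 + 2.93*j - 5.66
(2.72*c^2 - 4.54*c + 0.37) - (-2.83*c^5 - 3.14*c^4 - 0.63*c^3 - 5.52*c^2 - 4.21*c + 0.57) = 2.83*c^5 + 3.14*c^4 + 0.63*c^3 + 8.24*c^2 - 0.33*c - 0.2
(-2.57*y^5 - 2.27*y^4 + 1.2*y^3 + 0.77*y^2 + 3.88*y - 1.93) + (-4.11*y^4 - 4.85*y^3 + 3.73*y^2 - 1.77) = -2.57*y^5 - 6.38*y^4 - 3.65*y^3 + 4.5*y^2 + 3.88*y - 3.7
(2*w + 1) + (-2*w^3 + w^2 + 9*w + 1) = -2*w^3 + w^2 + 11*w + 2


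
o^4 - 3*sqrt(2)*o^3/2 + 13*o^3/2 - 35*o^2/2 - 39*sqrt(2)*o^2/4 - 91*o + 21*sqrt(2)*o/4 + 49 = (o - 1/2)*(o + 7)*(o - 7*sqrt(2)/2)*(o + 2*sqrt(2))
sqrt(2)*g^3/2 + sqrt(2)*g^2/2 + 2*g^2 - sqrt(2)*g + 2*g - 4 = (g - 1)*(g + 2*sqrt(2))*(sqrt(2)*g/2 + sqrt(2))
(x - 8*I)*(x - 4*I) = x^2 - 12*I*x - 32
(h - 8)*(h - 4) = h^2 - 12*h + 32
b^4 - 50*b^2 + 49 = (b - 7)*(b - 1)*(b + 1)*(b + 7)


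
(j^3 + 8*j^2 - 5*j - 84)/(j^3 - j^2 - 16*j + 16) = (j^2 + 4*j - 21)/(j^2 - 5*j + 4)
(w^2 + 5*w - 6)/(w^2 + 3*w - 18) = (w - 1)/(w - 3)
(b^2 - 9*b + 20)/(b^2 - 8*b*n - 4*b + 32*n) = (b - 5)/(b - 8*n)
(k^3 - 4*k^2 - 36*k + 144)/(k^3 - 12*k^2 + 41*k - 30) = (k^2 + 2*k - 24)/(k^2 - 6*k + 5)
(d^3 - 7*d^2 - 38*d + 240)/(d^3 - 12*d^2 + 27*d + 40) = (d + 6)/(d + 1)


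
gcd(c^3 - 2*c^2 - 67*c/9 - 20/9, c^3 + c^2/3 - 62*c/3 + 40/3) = c - 4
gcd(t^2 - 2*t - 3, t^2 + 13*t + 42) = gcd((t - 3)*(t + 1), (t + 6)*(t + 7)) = 1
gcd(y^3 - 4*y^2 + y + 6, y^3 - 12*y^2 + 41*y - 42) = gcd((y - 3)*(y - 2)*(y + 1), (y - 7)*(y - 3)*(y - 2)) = y^2 - 5*y + 6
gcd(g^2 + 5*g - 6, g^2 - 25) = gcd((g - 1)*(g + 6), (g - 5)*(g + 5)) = 1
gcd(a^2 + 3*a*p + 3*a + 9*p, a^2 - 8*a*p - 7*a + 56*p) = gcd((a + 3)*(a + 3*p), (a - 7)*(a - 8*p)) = 1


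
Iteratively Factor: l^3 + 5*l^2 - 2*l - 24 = (l + 4)*(l^2 + l - 6) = (l - 2)*(l + 4)*(l + 3)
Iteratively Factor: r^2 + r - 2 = (r + 2)*(r - 1)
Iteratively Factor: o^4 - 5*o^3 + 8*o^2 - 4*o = (o - 2)*(o^3 - 3*o^2 + 2*o) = (o - 2)*(o - 1)*(o^2 - 2*o) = (o - 2)^2*(o - 1)*(o)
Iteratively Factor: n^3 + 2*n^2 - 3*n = (n)*(n^2 + 2*n - 3) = n*(n + 3)*(n - 1)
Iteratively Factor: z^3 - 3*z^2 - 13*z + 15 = (z - 5)*(z^2 + 2*z - 3) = (z - 5)*(z - 1)*(z + 3)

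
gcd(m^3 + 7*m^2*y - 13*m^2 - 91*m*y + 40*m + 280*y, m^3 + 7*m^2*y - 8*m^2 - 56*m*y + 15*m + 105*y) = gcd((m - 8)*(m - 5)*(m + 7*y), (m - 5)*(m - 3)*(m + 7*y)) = m^2 + 7*m*y - 5*m - 35*y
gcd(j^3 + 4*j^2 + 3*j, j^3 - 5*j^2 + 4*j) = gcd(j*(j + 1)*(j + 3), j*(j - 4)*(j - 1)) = j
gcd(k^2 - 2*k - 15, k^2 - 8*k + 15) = k - 5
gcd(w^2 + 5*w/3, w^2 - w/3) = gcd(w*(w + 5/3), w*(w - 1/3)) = w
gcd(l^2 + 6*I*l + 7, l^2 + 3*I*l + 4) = l - I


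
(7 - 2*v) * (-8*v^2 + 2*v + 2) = 16*v^3 - 60*v^2 + 10*v + 14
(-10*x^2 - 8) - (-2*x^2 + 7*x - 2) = -8*x^2 - 7*x - 6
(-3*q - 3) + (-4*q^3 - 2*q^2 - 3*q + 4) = -4*q^3 - 2*q^2 - 6*q + 1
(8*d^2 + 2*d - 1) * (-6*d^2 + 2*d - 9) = -48*d^4 + 4*d^3 - 62*d^2 - 20*d + 9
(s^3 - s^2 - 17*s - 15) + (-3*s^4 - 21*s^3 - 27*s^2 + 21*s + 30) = -3*s^4 - 20*s^3 - 28*s^2 + 4*s + 15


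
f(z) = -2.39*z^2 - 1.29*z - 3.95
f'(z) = -4.78*z - 1.29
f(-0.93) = -4.82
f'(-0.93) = 3.16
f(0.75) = -6.26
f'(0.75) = -4.88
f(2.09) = -17.09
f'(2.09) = -11.28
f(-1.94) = -10.44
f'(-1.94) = 7.98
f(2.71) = -25.00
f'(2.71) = -14.24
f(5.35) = -79.26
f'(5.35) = -26.86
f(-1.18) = -5.76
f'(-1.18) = 4.35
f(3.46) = -37.03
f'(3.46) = -17.83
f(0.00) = -3.95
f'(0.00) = -1.29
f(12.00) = -363.59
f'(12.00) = -58.65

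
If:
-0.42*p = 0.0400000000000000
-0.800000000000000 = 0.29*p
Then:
No Solution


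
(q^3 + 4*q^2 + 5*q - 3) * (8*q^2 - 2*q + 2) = 8*q^5 + 30*q^4 + 34*q^3 - 26*q^2 + 16*q - 6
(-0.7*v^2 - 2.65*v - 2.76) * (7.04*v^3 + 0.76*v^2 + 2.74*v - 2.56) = -4.928*v^5 - 19.188*v^4 - 23.3624*v^3 - 7.5666*v^2 - 0.7784*v + 7.0656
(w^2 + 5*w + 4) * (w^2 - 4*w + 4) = w^4 + w^3 - 12*w^2 + 4*w + 16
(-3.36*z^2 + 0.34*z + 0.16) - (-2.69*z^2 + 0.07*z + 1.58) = -0.67*z^2 + 0.27*z - 1.42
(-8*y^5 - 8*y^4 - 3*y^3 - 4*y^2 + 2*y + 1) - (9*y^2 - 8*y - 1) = -8*y^5 - 8*y^4 - 3*y^3 - 13*y^2 + 10*y + 2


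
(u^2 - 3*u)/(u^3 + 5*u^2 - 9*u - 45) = u/(u^2 + 8*u + 15)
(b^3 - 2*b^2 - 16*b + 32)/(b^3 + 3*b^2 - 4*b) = (b^2 - 6*b + 8)/(b*(b - 1))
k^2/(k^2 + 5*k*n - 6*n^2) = k^2/(k^2 + 5*k*n - 6*n^2)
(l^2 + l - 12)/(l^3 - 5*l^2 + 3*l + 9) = (l + 4)/(l^2 - 2*l - 3)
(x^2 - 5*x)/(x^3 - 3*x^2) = (x - 5)/(x*(x - 3))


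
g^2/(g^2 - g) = g/(g - 1)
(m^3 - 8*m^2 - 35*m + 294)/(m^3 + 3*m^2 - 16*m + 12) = (m^2 - 14*m + 49)/(m^2 - 3*m + 2)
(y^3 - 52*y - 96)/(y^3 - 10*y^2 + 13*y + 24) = (y^2 + 8*y + 12)/(y^2 - 2*y - 3)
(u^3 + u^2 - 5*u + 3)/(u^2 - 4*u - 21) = (u^2 - 2*u + 1)/(u - 7)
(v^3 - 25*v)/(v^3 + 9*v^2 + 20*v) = (v - 5)/(v + 4)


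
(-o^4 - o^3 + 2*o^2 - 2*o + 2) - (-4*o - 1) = -o^4 - o^3 + 2*o^2 + 2*o + 3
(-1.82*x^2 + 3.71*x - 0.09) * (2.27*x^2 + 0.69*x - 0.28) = -4.1314*x^4 + 7.1659*x^3 + 2.8652*x^2 - 1.1009*x + 0.0252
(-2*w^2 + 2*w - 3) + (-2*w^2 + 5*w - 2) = -4*w^2 + 7*w - 5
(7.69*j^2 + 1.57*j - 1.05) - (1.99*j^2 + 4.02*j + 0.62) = 5.7*j^2 - 2.45*j - 1.67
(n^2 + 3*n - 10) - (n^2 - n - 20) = 4*n + 10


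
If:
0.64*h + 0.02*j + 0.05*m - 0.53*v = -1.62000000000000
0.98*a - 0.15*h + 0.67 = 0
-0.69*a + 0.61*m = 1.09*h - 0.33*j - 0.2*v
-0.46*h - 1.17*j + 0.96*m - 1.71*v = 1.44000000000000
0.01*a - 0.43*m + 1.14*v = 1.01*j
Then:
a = -1.48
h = -5.19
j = -0.73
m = -9.21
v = -4.11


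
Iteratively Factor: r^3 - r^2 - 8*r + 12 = (r - 2)*(r^2 + r - 6) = (r - 2)*(r + 3)*(r - 2)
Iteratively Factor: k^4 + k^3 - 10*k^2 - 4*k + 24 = (k - 2)*(k^3 + 3*k^2 - 4*k - 12) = (k - 2)*(k + 3)*(k^2 - 4) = (k - 2)^2*(k + 3)*(k + 2)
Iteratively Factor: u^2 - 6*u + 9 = (u - 3)*(u - 3)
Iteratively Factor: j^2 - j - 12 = (j - 4)*(j + 3)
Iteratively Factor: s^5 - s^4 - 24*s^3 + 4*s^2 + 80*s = (s + 4)*(s^4 - 5*s^3 - 4*s^2 + 20*s) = s*(s + 4)*(s^3 - 5*s^2 - 4*s + 20) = s*(s - 2)*(s + 4)*(s^2 - 3*s - 10) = s*(s - 5)*(s - 2)*(s + 4)*(s + 2)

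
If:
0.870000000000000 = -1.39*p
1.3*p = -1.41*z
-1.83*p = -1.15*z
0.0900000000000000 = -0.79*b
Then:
No Solution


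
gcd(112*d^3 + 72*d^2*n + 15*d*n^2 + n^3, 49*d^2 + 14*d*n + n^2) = 7*d + n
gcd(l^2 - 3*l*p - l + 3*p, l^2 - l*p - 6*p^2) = -l + 3*p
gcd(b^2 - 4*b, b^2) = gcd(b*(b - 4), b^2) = b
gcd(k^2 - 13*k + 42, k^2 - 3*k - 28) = k - 7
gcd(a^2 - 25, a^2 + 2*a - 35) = a - 5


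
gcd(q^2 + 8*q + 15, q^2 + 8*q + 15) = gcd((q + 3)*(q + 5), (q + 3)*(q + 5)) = q^2 + 8*q + 15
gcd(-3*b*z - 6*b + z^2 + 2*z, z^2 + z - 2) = z + 2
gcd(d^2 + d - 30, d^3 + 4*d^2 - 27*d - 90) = d^2 + d - 30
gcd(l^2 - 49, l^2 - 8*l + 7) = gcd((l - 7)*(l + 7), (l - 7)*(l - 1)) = l - 7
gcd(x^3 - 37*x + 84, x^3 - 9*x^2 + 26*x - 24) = x^2 - 7*x + 12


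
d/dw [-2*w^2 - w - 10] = -4*w - 1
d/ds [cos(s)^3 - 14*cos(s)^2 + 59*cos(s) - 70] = (-3*cos(s)^2 + 28*cos(s) - 59)*sin(s)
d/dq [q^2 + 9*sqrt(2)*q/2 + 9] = 2*q + 9*sqrt(2)/2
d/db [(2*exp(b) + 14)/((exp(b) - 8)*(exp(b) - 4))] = 2*(-exp(2*b) - 14*exp(b) + 116)*exp(b)/(exp(4*b) - 24*exp(3*b) + 208*exp(2*b) - 768*exp(b) + 1024)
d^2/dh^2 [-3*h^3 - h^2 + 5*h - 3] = -18*h - 2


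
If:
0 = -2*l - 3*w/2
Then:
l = -3*w/4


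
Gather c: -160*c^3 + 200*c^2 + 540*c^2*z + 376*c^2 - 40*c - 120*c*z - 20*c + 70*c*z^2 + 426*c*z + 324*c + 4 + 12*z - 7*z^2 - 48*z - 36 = -160*c^3 + c^2*(540*z + 576) + c*(70*z^2 + 306*z + 264) - 7*z^2 - 36*z - 32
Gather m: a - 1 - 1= a - 2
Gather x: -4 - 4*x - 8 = -4*x - 12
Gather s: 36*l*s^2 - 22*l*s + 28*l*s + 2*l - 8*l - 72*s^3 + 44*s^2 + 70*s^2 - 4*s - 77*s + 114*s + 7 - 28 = -6*l - 72*s^3 + s^2*(36*l + 114) + s*(6*l + 33) - 21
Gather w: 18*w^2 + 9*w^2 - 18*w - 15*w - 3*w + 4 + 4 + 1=27*w^2 - 36*w + 9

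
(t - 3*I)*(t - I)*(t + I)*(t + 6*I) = t^4 + 3*I*t^3 + 19*t^2 + 3*I*t + 18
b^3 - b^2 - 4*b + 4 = (b - 2)*(b - 1)*(b + 2)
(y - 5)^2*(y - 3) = y^3 - 13*y^2 + 55*y - 75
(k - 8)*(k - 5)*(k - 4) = k^3 - 17*k^2 + 92*k - 160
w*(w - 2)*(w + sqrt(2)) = w^3 - 2*w^2 + sqrt(2)*w^2 - 2*sqrt(2)*w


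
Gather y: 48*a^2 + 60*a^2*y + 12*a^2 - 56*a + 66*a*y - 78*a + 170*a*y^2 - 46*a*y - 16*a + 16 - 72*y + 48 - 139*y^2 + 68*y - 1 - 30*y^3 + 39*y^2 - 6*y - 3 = 60*a^2 - 150*a - 30*y^3 + y^2*(170*a - 100) + y*(60*a^2 + 20*a - 10) + 60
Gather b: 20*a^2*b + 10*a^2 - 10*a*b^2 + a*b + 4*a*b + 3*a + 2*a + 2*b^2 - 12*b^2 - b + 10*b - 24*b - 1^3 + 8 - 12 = 10*a^2 + 5*a + b^2*(-10*a - 10) + b*(20*a^2 + 5*a - 15) - 5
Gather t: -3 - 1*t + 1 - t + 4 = 2 - 2*t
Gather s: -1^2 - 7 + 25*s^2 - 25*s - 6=25*s^2 - 25*s - 14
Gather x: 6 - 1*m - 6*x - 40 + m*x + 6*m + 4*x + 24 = 5*m + x*(m - 2) - 10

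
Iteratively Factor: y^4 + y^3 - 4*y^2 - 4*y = (y + 2)*(y^3 - y^2 - 2*y) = (y + 1)*(y + 2)*(y^2 - 2*y) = (y - 2)*(y + 1)*(y + 2)*(y)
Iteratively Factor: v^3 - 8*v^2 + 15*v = (v - 5)*(v^2 - 3*v) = (v - 5)*(v - 3)*(v)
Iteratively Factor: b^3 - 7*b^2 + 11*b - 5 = (b - 1)*(b^2 - 6*b + 5) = (b - 5)*(b - 1)*(b - 1)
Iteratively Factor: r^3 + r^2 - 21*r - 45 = (r + 3)*(r^2 - 2*r - 15) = (r - 5)*(r + 3)*(r + 3)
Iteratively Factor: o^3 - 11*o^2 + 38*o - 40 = (o - 2)*(o^2 - 9*o + 20) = (o - 4)*(o - 2)*(o - 5)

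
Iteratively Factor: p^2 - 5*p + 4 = (p - 4)*(p - 1)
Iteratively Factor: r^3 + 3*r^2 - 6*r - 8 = (r + 4)*(r^2 - r - 2) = (r + 1)*(r + 4)*(r - 2)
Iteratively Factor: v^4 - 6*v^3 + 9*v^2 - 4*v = (v - 1)*(v^3 - 5*v^2 + 4*v) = (v - 4)*(v - 1)*(v^2 - v) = (v - 4)*(v - 1)^2*(v)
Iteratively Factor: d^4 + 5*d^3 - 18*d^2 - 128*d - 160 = (d + 4)*(d^3 + d^2 - 22*d - 40) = (d + 4)^2*(d^2 - 3*d - 10) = (d + 2)*(d + 4)^2*(d - 5)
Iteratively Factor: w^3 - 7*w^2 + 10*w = (w - 2)*(w^2 - 5*w) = w*(w - 2)*(w - 5)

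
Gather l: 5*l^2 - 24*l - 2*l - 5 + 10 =5*l^2 - 26*l + 5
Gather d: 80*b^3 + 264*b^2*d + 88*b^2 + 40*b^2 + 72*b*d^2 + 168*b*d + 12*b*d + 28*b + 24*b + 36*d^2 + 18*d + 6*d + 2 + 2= 80*b^3 + 128*b^2 + 52*b + d^2*(72*b + 36) + d*(264*b^2 + 180*b + 24) + 4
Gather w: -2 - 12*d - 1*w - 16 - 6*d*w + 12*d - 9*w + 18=w*(-6*d - 10)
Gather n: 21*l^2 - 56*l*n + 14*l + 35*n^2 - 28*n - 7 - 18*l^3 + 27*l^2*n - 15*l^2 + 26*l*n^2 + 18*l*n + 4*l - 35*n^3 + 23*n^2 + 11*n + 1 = -18*l^3 + 6*l^2 + 18*l - 35*n^3 + n^2*(26*l + 58) + n*(27*l^2 - 38*l - 17) - 6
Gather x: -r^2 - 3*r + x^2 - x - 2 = -r^2 - 3*r + x^2 - x - 2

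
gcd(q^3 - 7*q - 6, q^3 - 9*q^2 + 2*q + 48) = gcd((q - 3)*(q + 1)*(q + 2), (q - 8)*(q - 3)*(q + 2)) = q^2 - q - 6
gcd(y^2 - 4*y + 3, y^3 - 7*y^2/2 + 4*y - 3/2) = y - 1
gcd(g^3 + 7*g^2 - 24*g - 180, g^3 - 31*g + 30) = g^2 + g - 30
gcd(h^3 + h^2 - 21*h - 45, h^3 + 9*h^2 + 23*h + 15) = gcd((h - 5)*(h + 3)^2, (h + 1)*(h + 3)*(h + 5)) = h + 3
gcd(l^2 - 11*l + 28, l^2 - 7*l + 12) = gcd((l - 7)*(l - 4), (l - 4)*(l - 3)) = l - 4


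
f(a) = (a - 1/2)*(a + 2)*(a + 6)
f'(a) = (a - 1/2)*(a + 2) + (a - 1/2)*(a + 6) + (a + 2)*(a + 6) = 3*a^2 + 15*a + 8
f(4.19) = 232.75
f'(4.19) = 123.52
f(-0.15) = -7.03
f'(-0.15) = 5.82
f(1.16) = 14.93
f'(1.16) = 29.44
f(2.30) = 64.24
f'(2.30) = 58.37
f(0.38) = -1.82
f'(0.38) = 14.13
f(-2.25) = 2.58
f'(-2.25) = -10.56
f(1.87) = 41.73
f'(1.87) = 46.54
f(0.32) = -2.64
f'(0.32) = 13.11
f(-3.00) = 10.50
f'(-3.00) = -10.00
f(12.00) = 2898.00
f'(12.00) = 620.00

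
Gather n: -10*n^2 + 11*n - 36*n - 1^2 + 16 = -10*n^2 - 25*n + 15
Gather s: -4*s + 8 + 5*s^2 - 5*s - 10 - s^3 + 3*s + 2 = -s^3 + 5*s^2 - 6*s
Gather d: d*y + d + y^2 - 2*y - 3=d*(y + 1) + y^2 - 2*y - 3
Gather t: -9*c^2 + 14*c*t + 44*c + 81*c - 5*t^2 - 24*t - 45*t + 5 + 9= -9*c^2 + 125*c - 5*t^2 + t*(14*c - 69) + 14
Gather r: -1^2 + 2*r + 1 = 2*r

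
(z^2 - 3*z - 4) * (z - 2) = z^3 - 5*z^2 + 2*z + 8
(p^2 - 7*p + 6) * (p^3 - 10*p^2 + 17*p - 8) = p^5 - 17*p^4 + 93*p^3 - 187*p^2 + 158*p - 48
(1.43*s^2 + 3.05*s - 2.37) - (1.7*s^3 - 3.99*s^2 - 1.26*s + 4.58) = -1.7*s^3 + 5.42*s^2 + 4.31*s - 6.95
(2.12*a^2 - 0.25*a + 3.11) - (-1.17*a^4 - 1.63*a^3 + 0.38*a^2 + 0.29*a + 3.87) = 1.17*a^4 + 1.63*a^3 + 1.74*a^2 - 0.54*a - 0.76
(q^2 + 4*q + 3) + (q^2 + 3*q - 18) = 2*q^2 + 7*q - 15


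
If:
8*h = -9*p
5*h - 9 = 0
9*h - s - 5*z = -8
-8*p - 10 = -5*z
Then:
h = 9/5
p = -8/5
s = 27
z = -14/25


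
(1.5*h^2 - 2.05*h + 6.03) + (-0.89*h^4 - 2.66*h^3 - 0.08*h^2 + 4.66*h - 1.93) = -0.89*h^4 - 2.66*h^3 + 1.42*h^2 + 2.61*h + 4.1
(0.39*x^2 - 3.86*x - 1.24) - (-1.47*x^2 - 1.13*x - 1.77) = 1.86*x^2 - 2.73*x + 0.53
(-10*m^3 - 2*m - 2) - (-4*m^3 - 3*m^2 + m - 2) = -6*m^3 + 3*m^2 - 3*m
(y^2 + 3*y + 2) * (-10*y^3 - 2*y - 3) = -10*y^5 - 30*y^4 - 22*y^3 - 9*y^2 - 13*y - 6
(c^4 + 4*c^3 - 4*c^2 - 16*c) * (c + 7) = c^5 + 11*c^4 + 24*c^3 - 44*c^2 - 112*c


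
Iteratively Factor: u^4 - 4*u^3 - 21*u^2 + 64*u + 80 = (u + 4)*(u^3 - 8*u^2 + 11*u + 20) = (u - 4)*(u + 4)*(u^2 - 4*u - 5) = (u - 4)*(u + 1)*(u + 4)*(u - 5)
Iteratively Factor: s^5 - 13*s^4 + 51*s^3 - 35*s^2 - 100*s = (s - 4)*(s^4 - 9*s^3 + 15*s^2 + 25*s) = s*(s - 4)*(s^3 - 9*s^2 + 15*s + 25) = s*(s - 5)*(s - 4)*(s^2 - 4*s - 5) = s*(s - 5)^2*(s - 4)*(s + 1)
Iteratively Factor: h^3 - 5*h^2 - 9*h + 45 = (h + 3)*(h^2 - 8*h + 15) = (h - 5)*(h + 3)*(h - 3)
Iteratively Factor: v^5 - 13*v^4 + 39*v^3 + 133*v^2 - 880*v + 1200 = (v - 5)*(v^4 - 8*v^3 - v^2 + 128*v - 240) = (v - 5)*(v + 4)*(v^3 - 12*v^2 + 47*v - 60) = (v - 5)^2*(v + 4)*(v^2 - 7*v + 12) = (v - 5)^2*(v - 3)*(v + 4)*(v - 4)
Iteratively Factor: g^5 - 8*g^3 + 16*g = (g - 2)*(g^4 + 2*g^3 - 4*g^2 - 8*g) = g*(g - 2)*(g^3 + 2*g^2 - 4*g - 8) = g*(g - 2)*(g + 2)*(g^2 - 4) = g*(g - 2)*(g + 2)^2*(g - 2)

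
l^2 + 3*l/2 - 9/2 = (l - 3/2)*(l + 3)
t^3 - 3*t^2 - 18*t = t*(t - 6)*(t + 3)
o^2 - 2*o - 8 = (o - 4)*(o + 2)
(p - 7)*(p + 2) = p^2 - 5*p - 14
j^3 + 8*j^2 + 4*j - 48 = (j - 2)*(j + 4)*(j + 6)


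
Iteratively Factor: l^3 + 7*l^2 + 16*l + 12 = (l + 2)*(l^2 + 5*l + 6) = (l + 2)^2*(l + 3)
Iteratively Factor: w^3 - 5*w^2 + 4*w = (w - 4)*(w^2 - w) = w*(w - 4)*(w - 1)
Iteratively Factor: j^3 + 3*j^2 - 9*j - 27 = (j - 3)*(j^2 + 6*j + 9) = (j - 3)*(j + 3)*(j + 3)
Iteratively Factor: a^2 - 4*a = (a - 4)*(a)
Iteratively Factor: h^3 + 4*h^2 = (h)*(h^2 + 4*h) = h^2*(h + 4)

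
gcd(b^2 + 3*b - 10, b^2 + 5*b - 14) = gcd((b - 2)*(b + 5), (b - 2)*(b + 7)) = b - 2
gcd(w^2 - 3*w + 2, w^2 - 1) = w - 1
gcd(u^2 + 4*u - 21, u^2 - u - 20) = 1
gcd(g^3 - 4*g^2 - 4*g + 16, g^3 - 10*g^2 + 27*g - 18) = 1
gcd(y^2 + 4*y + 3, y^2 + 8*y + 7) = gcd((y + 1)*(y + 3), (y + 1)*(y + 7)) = y + 1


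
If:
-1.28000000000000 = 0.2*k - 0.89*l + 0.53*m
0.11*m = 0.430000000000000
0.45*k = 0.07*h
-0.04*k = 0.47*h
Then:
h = 0.00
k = 0.00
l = 3.77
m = 3.91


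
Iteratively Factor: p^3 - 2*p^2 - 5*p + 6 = (p - 3)*(p^2 + p - 2) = (p - 3)*(p - 1)*(p + 2)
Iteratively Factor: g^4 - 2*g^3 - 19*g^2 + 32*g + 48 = (g - 3)*(g^3 + g^2 - 16*g - 16) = (g - 3)*(g + 1)*(g^2 - 16) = (g - 4)*(g - 3)*(g + 1)*(g + 4)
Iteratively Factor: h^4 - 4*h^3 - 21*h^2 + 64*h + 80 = (h + 1)*(h^3 - 5*h^2 - 16*h + 80) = (h + 1)*(h + 4)*(h^2 - 9*h + 20) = (h - 5)*(h + 1)*(h + 4)*(h - 4)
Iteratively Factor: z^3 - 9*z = (z)*(z^2 - 9) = z*(z + 3)*(z - 3)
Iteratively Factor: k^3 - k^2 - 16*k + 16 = (k + 4)*(k^2 - 5*k + 4) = (k - 1)*(k + 4)*(k - 4)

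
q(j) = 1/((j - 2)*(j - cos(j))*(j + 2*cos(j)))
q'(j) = (2*sin(j) - 1)/((j - 2)*(j - cos(j))*(j + 2*cos(j))^2) + (-sin(j) - 1)/((j - 2)*(j - cos(j))^2*(j + 2*cos(j))) - 1/((j - 2)^2*(j - cos(j))*(j + 2*cos(j)))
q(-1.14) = -0.67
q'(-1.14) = -6.45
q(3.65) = 0.07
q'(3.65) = -0.12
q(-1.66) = -0.09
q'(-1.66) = -0.18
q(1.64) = -1.08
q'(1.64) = -2.46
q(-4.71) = -0.01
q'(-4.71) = -0.00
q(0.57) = 1.14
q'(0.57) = 7.30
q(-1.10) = -1.08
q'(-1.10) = -15.96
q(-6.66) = -0.00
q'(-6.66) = -0.00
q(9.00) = 0.00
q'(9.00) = 0.00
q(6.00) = 0.01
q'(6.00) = 0.00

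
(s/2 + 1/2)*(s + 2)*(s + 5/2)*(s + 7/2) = s^4/2 + 9*s^3/2 + 115*s^2/8 + 153*s/8 + 35/4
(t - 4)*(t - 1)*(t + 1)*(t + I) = t^4 - 4*t^3 + I*t^3 - t^2 - 4*I*t^2 + 4*t - I*t + 4*I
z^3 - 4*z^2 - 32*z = z*(z - 8)*(z + 4)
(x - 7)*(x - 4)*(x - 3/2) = x^3 - 25*x^2/2 + 89*x/2 - 42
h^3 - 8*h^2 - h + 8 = (h - 8)*(h - 1)*(h + 1)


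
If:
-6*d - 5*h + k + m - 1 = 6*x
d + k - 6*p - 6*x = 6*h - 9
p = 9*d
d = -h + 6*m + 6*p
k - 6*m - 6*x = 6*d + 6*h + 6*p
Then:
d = 123/551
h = 699/551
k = 6*x + 5754/551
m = -970/551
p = 1107/551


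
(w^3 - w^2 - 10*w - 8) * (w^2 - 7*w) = w^5 - 8*w^4 - 3*w^3 + 62*w^2 + 56*w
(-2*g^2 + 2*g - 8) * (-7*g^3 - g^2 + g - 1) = 14*g^5 - 12*g^4 + 52*g^3 + 12*g^2 - 10*g + 8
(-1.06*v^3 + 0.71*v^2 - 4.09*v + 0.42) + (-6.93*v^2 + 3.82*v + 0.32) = -1.06*v^3 - 6.22*v^2 - 0.27*v + 0.74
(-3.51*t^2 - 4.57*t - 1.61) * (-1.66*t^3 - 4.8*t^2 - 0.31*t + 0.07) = 5.8266*t^5 + 24.4342*t^4 + 25.6967*t^3 + 8.899*t^2 + 0.1792*t - 0.1127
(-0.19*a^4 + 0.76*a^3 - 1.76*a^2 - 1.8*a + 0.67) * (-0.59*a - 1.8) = 0.1121*a^5 - 0.1064*a^4 - 0.3296*a^3 + 4.23*a^2 + 2.8447*a - 1.206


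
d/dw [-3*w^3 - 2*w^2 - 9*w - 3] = -9*w^2 - 4*w - 9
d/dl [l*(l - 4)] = 2*l - 4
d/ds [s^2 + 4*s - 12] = 2*s + 4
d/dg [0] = 0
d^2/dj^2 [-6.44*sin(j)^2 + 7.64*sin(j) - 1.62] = -7.64*sin(j) - 12.88*cos(2*j)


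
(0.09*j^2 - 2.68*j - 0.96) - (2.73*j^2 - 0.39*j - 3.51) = -2.64*j^2 - 2.29*j + 2.55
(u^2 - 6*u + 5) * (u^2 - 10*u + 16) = u^4 - 16*u^3 + 81*u^2 - 146*u + 80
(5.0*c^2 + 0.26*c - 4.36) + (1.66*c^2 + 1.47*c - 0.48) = 6.66*c^2 + 1.73*c - 4.84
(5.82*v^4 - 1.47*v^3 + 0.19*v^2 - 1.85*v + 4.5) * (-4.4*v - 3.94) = -25.608*v^5 - 16.4628*v^4 + 4.9558*v^3 + 7.3914*v^2 - 12.511*v - 17.73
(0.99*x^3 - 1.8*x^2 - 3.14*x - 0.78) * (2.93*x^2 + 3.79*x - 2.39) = 2.9007*x^5 - 1.5219*x^4 - 18.3883*x^3 - 9.884*x^2 + 4.5484*x + 1.8642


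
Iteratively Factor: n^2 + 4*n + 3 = (n + 3)*(n + 1)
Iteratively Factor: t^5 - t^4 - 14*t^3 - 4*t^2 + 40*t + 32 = (t + 2)*(t^4 - 3*t^3 - 8*t^2 + 12*t + 16) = (t - 2)*(t + 2)*(t^3 - t^2 - 10*t - 8) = (t - 4)*(t - 2)*(t + 2)*(t^2 + 3*t + 2) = (t - 4)*(t - 2)*(t + 2)^2*(t + 1)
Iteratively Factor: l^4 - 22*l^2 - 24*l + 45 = (l - 5)*(l^3 + 5*l^2 + 3*l - 9) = (l - 5)*(l + 3)*(l^2 + 2*l - 3) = (l - 5)*(l - 1)*(l + 3)*(l + 3)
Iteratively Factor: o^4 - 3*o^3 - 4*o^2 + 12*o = (o)*(o^3 - 3*o^2 - 4*o + 12) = o*(o - 3)*(o^2 - 4) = o*(o - 3)*(o - 2)*(o + 2)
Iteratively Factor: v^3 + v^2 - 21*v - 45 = (v - 5)*(v^2 + 6*v + 9) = (v - 5)*(v + 3)*(v + 3)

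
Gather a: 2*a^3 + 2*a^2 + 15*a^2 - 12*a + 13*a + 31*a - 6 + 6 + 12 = 2*a^3 + 17*a^2 + 32*a + 12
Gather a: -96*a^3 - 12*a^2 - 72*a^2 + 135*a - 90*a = -96*a^3 - 84*a^2 + 45*a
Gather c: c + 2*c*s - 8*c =c*(2*s - 7)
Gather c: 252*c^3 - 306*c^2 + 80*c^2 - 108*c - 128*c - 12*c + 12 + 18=252*c^3 - 226*c^2 - 248*c + 30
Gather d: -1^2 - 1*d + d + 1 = 0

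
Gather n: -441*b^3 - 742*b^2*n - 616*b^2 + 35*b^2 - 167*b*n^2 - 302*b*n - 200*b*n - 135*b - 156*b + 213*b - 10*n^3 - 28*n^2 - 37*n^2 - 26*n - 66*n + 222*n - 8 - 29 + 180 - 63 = -441*b^3 - 581*b^2 - 78*b - 10*n^3 + n^2*(-167*b - 65) + n*(-742*b^2 - 502*b + 130) + 80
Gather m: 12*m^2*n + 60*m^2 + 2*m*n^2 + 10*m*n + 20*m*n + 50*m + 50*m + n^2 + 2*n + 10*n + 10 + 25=m^2*(12*n + 60) + m*(2*n^2 + 30*n + 100) + n^2 + 12*n + 35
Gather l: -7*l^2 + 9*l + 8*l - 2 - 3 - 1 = -7*l^2 + 17*l - 6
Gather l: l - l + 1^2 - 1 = 0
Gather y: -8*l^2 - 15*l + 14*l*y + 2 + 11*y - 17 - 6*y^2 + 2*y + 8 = -8*l^2 - 15*l - 6*y^2 + y*(14*l + 13) - 7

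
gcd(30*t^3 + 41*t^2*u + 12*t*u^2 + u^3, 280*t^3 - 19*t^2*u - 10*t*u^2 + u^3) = 5*t + u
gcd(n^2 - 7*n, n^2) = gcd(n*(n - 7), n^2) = n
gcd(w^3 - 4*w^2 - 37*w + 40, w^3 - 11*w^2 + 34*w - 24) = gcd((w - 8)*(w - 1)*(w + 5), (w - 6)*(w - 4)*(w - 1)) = w - 1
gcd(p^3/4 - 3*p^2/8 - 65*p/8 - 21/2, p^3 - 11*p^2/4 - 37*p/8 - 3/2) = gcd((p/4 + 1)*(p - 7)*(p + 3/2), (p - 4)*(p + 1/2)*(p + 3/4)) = 1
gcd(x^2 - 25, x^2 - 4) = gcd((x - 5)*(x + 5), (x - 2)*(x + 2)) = 1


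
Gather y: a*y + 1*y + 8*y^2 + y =8*y^2 + y*(a + 2)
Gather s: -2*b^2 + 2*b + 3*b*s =-2*b^2 + 3*b*s + 2*b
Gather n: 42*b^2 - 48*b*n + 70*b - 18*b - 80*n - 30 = 42*b^2 + 52*b + n*(-48*b - 80) - 30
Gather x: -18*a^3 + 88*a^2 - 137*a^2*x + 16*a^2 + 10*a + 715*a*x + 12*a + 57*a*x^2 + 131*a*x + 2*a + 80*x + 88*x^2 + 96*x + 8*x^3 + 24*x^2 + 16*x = -18*a^3 + 104*a^2 + 24*a + 8*x^3 + x^2*(57*a + 112) + x*(-137*a^2 + 846*a + 192)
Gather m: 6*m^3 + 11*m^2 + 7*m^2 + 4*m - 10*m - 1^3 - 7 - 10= 6*m^3 + 18*m^2 - 6*m - 18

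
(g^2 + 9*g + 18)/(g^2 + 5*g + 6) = (g + 6)/(g + 2)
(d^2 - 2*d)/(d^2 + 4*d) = (d - 2)/(d + 4)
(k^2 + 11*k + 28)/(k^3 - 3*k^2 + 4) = (k^2 + 11*k + 28)/(k^3 - 3*k^2 + 4)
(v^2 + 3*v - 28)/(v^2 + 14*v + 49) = (v - 4)/(v + 7)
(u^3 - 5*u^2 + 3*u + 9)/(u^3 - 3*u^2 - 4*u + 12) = (u^2 - 2*u - 3)/(u^2 - 4)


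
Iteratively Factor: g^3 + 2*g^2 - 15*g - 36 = (g - 4)*(g^2 + 6*g + 9) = (g - 4)*(g + 3)*(g + 3)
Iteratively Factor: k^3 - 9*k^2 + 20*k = (k)*(k^2 - 9*k + 20) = k*(k - 4)*(k - 5)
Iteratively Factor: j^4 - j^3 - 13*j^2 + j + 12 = (j - 1)*(j^3 - 13*j - 12) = (j - 1)*(j + 1)*(j^2 - j - 12) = (j - 1)*(j + 1)*(j + 3)*(j - 4)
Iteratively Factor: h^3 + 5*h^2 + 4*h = (h)*(h^2 + 5*h + 4) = h*(h + 1)*(h + 4)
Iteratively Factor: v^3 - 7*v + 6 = (v - 2)*(v^2 + 2*v - 3) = (v - 2)*(v - 1)*(v + 3)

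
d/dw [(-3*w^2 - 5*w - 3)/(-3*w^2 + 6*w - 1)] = (-33*w^2 - 12*w + 23)/(9*w^4 - 36*w^3 + 42*w^2 - 12*w + 1)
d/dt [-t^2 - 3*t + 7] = -2*t - 3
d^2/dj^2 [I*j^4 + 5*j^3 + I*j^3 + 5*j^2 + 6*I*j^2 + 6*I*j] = 12*I*j^2 + 6*j*(5 + I) + 10 + 12*I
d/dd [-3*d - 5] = -3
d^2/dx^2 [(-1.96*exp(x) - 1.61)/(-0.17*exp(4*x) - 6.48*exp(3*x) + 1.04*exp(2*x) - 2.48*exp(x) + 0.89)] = (0.509796*exp(8*x) + 24.49496*exp(7*x) + 369.303928*exp(6*x) + 557.9616*exp(5*x) - 237.377952*exp(4*x) + 214.613168*exp(3*x) + 60.224136*exp(2*x) + 8.267392*exp(x) + 5.106108)*exp(x)/(0.004913*exp(12*x) + 0.561816*exp(11*x) + 21.324936*exp(10*x) + 265.438824*exp(9*x) - 114.143787*exp(8*x) + 324.921552*exp(7*x) - 209.437712*exp(6*x) + 161.346864*exp(5*x) - 107.489085*exp(4*x) + 44.424344*exp(3*x) - 18.89292*exp(2*x) + 5.893224*exp(x) - 0.704969)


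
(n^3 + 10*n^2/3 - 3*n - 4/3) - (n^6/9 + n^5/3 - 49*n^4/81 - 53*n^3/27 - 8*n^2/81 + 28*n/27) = -n^6/9 - n^5/3 + 49*n^4/81 + 80*n^3/27 + 278*n^2/81 - 109*n/27 - 4/3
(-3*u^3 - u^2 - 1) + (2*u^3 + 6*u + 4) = -u^3 - u^2 + 6*u + 3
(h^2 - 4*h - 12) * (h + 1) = h^3 - 3*h^2 - 16*h - 12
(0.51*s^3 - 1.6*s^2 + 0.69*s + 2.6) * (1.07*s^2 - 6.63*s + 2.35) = 0.5457*s^5 - 5.0933*s^4 + 12.5448*s^3 - 5.5527*s^2 - 15.6165*s + 6.11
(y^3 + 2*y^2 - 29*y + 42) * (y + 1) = y^4 + 3*y^3 - 27*y^2 + 13*y + 42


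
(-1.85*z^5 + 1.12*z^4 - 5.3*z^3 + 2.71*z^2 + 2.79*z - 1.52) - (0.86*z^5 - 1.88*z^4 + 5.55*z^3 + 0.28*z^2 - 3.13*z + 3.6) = -2.71*z^5 + 3.0*z^4 - 10.85*z^3 + 2.43*z^2 + 5.92*z - 5.12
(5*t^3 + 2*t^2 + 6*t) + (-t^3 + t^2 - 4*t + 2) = 4*t^3 + 3*t^2 + 2*t + 2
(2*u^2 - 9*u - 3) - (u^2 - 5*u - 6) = u^2 - 4*u + 3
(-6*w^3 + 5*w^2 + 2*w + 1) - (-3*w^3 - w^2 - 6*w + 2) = -3*w^3 + 6*w^2 + 8*w - 1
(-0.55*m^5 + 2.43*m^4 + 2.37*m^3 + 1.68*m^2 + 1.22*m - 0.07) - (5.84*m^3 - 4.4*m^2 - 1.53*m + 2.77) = -0.55*m^5 + 2.43*m^4 - 3.47*m^3 + 6.08*m^2 + 2.75*m - 2.84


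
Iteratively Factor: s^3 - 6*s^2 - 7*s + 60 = (s - 5)*(s^2 - s - 12) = (s - 5)*(s + 3)*(s - 4)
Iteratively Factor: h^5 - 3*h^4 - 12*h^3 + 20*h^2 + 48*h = (h - 3)*(h^4 - 12*h^2 - 16*h) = (h - 3)*(h + 2)*(h^3 - 2*h^2 - 8*h) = (h - 4)*(h - 3)*(h + 2)*(h^2 + 2*h) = (h - 4)*(h - 3)*(h + 2)^2*(h)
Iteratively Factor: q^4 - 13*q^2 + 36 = (q - 2)*(q^3 + 2*q^2 - 9*q - 18) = (q - 3)*(q - 2)*(q^2 + 5*q + 6) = (q - 3)*(q - 2)*(q + 2)*(q + 3)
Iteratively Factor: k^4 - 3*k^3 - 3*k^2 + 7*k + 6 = (k - 3)*(k^3 - 3*k - 2) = (k - 3)*(k + 1)*(k^2 - k - 2) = (k - 3)*(k + 1)^2*(k - 2)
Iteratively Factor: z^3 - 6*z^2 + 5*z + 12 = (z - 4)*(z^2 - 2*z - 3) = (z - 4)*(z - 3)*(z + 1)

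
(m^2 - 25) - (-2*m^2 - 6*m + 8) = 3*m^2 + 6*m - 33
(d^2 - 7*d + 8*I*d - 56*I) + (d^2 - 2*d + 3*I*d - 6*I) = 2*d^2 - 9*d + 11*I*d - 62*I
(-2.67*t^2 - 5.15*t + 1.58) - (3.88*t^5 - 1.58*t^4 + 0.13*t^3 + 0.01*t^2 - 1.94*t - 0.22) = -3.88*t^5 + 1.58*t^4 - 0.13*t^3 - 2.68*t^2 - 3.21*t + 1.8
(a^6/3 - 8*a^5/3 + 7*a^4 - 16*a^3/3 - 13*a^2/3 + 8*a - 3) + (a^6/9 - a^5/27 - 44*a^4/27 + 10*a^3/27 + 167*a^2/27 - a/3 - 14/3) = 4*a^6/9 - 73*a^5/27 + 145*a^4/27 - 134*a^3/27 + 50*a^2/27 + 23*a/3 - 23/3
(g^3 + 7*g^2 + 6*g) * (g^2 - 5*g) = g^5 + 2*g^4 - 29*g^3 - 30*g^2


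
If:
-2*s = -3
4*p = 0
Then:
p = 0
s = 3/2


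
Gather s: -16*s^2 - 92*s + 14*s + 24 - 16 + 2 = -16*s^2 - 78*s + 10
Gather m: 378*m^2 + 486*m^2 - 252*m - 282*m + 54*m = 864*m^2 - 480*m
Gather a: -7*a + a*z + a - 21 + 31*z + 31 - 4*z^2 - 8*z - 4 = a*(z - 6) - 4*z^2 + 23*z + 6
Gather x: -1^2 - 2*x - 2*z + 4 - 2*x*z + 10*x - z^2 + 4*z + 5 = x*(8 - 2*z) - z^2 + 2*z + 8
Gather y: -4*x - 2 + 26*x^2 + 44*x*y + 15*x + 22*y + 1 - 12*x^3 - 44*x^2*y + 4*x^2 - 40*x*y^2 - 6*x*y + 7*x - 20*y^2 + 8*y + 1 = -12*x^3 + 30*x^2 + 18*x + y^2*(-40*x - 20) + y*(-44*x^2 + 38*x + 30)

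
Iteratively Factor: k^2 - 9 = (k + 3)*(k - 3)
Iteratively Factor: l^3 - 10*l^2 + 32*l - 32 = (l - 4)*(l^2 - 6*l + 8) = (l - 4)^2*(l - 2)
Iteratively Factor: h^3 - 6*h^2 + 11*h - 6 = (h - 3)*(h^2 - 3*h + 2) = (h - 3)*(h - 1)*(h - 2)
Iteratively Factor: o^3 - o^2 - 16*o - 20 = (o + 2)*(o^2 - 3*o - 10) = (o - 5)*(o + 2)*(o + 2)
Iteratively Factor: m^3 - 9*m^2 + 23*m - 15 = (m - 3)*(m^2 - 6*m + 5) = (m - 5)*(m - 3)*(m - 1)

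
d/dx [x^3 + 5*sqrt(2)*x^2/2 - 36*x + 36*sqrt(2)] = 3*x^2 + 5*sqrt(2)*x - 36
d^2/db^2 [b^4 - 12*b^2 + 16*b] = 12*b^2 - 24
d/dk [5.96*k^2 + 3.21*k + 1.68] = 11.92*k + 3.21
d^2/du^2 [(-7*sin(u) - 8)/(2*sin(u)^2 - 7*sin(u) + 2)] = (28*sin(u)^5 + 226*sin(u)^4 - 560*sin(u)^3 + 170*sin(u)^2 + 980*sin(u) - 916)/(-7*sin(u) - cos(2*u) + 3)^3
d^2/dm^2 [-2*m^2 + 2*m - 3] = -4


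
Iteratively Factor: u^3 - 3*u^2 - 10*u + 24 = (u + 3)*(u^2 - 6*u + 8) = (u - 2)*(u + 3)*(u - 4)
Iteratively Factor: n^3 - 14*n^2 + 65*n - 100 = (n - 4)*(n^2 - 10*n + 25) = (n - 5)*(n - 4)*(n - 5)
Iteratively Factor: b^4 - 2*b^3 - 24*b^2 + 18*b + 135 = (b + 3)*(b^3 - 5*b^2 - 9*b + 45) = (b + 3)^2*(b^2 - 8*b + 15) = (b - 5)*(b + 3)^2*(b - 3)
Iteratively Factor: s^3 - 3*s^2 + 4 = (s - 2)*(s^2 - s - 2) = (s - 2)^2*(s + 1)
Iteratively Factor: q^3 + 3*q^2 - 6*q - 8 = (q + 4)*(q^2 - q - 2) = (q - 2)*(q + 4)*(q + 1)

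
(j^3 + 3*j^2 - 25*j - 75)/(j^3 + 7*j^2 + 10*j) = (j^2 - 2*j - 15)/(j*(j + 2))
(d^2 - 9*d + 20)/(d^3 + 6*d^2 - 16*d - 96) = (d - 5)/(d^2 + 10*d + 24)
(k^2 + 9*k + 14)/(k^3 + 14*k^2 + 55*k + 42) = (k + 2)/(k^2 + 7*k + 6)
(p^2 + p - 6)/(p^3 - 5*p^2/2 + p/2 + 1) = 2*(p + 3)/(2*p^2 - p - 1)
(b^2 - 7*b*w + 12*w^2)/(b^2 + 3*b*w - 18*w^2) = (b - 4*w)/(b + 6*w)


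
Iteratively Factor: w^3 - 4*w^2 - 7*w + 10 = (w - 1)*(w^2 - 3*w - 10) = (w - 1)*(w + 2)*(w - 5)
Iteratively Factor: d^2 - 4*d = (d)*(d - 4)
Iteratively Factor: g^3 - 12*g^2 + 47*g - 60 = (g - 5)*(g^2 - 7*g + 12) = (g - 5)*(g - 3)*(g - 4)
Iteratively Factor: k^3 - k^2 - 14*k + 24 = (k - 3)*(k^2 + 2*k - 8) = (k - 3)*(k + 4)*(k - 2)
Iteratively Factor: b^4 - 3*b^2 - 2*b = (b - 2)*(b^3 + 2*b^2 + b) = b*(b - 2)*(b^2 + 2*b + 1) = b*(b - 2)*(b + 1)*(b + 1)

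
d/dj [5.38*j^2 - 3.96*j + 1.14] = 10.76*j - 3.96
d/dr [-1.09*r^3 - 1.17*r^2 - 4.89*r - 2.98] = -3.27*r^2 - 2.34*r - 4.89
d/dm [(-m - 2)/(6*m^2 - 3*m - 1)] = (6*m^2 + 24*m - 5)/(36*m^4 - 36*m^3 - 3*m^2 + 6*m + 1)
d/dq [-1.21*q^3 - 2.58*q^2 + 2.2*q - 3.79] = -3.63*q^2 - 5.16*q + 2.2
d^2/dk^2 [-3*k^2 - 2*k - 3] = -6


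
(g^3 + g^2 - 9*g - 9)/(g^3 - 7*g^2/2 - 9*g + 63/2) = 2*(g + 1)/(2*g - 7)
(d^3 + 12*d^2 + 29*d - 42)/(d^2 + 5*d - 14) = (d^2 + 5*d - 6)/(d - 2)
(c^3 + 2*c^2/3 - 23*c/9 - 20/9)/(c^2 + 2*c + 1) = (c^2 - c/3 - 20/9)/(c + 1)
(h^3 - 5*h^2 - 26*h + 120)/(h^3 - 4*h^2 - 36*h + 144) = (h + 5)/(h + 6)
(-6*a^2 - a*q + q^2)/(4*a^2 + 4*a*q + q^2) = (-3*a + q)/(2*a + q)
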